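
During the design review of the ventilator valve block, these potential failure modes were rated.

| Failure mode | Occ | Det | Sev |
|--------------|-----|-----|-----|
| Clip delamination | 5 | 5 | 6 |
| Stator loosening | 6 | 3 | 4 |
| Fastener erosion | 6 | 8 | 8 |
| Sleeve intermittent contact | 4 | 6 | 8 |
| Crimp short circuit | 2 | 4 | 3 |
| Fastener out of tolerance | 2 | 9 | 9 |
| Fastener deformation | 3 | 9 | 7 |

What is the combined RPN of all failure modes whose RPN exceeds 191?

RPN = Severity × Occurrence × Detection:
  Clip delamination: 6 × 5 × 5 = 150
  Stator loosening: 4 × 6 × 3 = 72
  Fastener erosion: 8 × 6 × 8 = 384
  Sleeve intermittent contact: 8 × 4 × 6 = 192
  Crimp short circuit: 3 × 2 × 4 = 24
  Fastener out of tolerance: 9 × 2 × 9 = 162
  Fastener deformation: 7 × 3 × 9 = 189
RPN > 191: Fastener erosion (384), Sleeve intermittent contact (192).
Sum: 384 + 192 = 576.

576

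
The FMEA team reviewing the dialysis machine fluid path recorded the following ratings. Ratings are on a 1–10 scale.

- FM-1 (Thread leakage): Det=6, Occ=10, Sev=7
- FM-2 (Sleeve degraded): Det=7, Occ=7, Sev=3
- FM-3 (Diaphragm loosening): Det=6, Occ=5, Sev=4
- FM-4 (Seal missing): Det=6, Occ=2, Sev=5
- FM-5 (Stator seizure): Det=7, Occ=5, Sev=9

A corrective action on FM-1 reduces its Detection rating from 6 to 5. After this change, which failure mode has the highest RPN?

FM-1

RPN = Severity × Occurrence × Detection:
  FM-1: 7 × 10 × 6 = 420
  FM-2: 3 × 7 × 7 = 147
  FM-3: 4 × 5 × 6 = 120
  FM-4: 5 × 2 × 6 = 60
  FM-5: 9 × 5 × 7 = 315
After action: FM-1 → 7 × 10 × 5 = 350.
Revised RPNs: FM-1=350, FM-5=315, FM-2=147, FM-3=120, FM-4=60.
Highest is now FM-1 (350).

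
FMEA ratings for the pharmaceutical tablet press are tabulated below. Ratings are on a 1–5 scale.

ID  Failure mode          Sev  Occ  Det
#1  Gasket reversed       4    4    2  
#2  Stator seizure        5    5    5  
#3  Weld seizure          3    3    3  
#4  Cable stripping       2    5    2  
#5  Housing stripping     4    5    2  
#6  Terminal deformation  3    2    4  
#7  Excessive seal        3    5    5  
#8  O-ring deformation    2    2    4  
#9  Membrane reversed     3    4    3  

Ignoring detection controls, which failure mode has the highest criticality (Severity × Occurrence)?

#2

Criticality = Severity × Occurrence:
  #1: 4 × 4 = 16
  #2: 5 × 5 = 25
  #3: 3 × 3 = 9
  #4: 2 × 5 = 10
  #5: 4 × 5 = 20
  #6: 3 × 2 = 6
  #7: 3 × 5 = 15
  #8: 2 × 2 = 4
  #9: 3 × 4 = 12
Highest criticality is 25 → #2.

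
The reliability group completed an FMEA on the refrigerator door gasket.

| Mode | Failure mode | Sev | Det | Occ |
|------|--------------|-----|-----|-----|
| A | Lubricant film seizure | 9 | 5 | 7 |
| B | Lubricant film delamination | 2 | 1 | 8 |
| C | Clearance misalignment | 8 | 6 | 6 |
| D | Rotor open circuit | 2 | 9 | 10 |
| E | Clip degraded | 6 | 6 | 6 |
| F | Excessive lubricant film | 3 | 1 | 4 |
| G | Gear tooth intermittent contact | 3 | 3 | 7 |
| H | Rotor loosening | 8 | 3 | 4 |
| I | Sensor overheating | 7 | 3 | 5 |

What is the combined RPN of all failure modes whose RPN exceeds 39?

1263

RPN = Severity × Occurrence × Detection:
  A: 9 × 7 × 5 = 315
  B: 2 × 8 × 1 = 16
  C: 8 × 6 × 6 = 288
  D: 2 × 10 × 9 = 180
  E: 6 × 6 × 6 = 216
  F: 3 × 4 × 1 = 12
  G: 3 × 7 × 3 = 63
  H: 8 × 4 × 3 = 96
  I: 7 × 5 × 3 = 105
RPN > 39: A (315), C (288), D (180), E (216), G (63), H (96), I (105).
Sum: 315 + 288 + 180 + 216 + 63 + 96 + 105 = 1263.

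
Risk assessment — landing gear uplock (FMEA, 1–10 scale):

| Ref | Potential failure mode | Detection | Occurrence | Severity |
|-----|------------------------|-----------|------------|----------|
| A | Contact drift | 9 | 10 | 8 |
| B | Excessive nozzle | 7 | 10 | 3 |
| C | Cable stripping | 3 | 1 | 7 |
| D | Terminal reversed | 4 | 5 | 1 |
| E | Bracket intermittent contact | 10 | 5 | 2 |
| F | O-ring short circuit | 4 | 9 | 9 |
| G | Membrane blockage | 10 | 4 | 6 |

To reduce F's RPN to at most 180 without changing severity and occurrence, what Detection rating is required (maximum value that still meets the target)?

F: S=9, O=9, D=4 → current RPN = 324.
Fixed product = 81. Need 81 × D ≤ 180, so D ≤ 180/81 = 2.22.
Maximum integer Detection rating = 2 (gives RPN 162; D=3 would give 243 > 180).

2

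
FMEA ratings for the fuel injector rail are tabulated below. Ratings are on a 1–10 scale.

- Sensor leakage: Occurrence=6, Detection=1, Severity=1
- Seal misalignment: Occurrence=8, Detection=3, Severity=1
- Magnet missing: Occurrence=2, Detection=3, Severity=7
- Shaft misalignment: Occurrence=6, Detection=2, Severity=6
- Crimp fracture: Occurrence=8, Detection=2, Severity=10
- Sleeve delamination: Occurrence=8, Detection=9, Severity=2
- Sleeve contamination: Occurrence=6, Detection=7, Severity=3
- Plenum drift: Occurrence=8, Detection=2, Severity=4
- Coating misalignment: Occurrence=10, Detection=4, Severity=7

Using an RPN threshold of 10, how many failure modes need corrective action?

RPN = Severity × Occurrence × Detection:
  Sensor leakage: 1 × 6 × 1 = 6
  Seal misalignment: 1 × 8 × 3 = 24
  Magnet missing: 7 × 2 × 3 = 42
  Shaft misalignment: 6 × 6 × 2 = 72
  Crimp fracture: 10 × 8 × 2 = 160
  Sleeve delamination: 2 × 8 × 9 = 144
  Sleeve contamination: 3 × 6 × 7 = 126
  Plenum drift: 4 × 8 × 2 = 64
  Coating misalignment: 7 × 10 × 4 = 280
Modes with RPN ≥ 10: Seal misalignment (24), Magnet missing (42), Shaft misalignment (72), Crimp fracture (160), Sleeve delamination (144), Sleeve contamination (126), Plenum drift (64), Coating misalignment (280) → 8.

8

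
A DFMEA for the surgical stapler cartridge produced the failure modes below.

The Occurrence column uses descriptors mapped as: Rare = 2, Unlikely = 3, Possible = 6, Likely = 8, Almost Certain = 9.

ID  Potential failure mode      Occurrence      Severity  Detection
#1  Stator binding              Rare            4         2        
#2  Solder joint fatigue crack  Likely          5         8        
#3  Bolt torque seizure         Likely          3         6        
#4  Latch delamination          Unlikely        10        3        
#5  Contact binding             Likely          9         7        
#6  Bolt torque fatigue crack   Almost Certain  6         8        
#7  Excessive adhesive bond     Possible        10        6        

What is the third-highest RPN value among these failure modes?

360

RPN = Severity × Occurrence × Detection:
  #1: 4 × 2 × 2 = 16
  #2: 5 × 8 × 8 = 320
  #3: 3 × 8 × 6 = 144
  #4: 10 × 3 × 3 = 90
  #5: 9 × 8 × 7 = 504
  #6: 6 × 9 × 8 = 432
  #7: 10 × 6 × 6 = 360
Sorted descending: 504, 432, 360, 320, 144, 90, 16.
The third-highest RPN is 360 (#7).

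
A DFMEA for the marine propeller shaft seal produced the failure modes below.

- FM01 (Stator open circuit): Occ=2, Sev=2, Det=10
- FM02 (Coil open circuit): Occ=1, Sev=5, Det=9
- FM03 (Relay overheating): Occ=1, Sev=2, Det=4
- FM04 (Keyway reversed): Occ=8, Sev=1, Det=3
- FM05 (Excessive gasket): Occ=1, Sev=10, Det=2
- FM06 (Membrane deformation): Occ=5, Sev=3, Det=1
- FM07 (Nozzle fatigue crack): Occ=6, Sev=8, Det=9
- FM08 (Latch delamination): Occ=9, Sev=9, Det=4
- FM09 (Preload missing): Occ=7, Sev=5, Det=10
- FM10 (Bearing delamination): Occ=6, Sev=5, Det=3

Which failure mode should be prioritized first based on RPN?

FM07

RPN = Severity × Occurrence × Detection:
  FM01: 2 × 2 × 10 = 40
  FM02: 5 × 1 × 9 = 45
  FM03: 2 × 1 × 4 = 8
  FM04: 1 × 8 × 3 = 24
  FM05: 10 × 1 × 2 = 20
  FM06: 3 × 5 × 1 = 15
  FM07: 8 × 6 × 9 = 432
  FM08: 9 × 9 × 4 = 324
  FM09: 5 × 7 × 10 = 350
  FM10: 5 × 6 × 3 = 90
Highest RPN is 432 → FM07.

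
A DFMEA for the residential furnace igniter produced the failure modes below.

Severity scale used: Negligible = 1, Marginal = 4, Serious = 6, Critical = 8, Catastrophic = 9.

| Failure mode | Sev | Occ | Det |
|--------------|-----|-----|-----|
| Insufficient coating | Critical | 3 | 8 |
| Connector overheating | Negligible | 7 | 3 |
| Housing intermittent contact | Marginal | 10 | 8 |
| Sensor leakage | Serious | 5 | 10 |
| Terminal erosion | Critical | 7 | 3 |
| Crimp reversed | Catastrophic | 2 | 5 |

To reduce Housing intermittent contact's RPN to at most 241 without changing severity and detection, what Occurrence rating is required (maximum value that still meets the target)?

7

Housing intermittent contact: S=4, O=10, D=8 → current RPN = 320.
Fixed product = 32. Need 32 × O ≤ 241, so O ≤ 241/32 = 7.53.
Maximum integer Occurrence rating = 7 (gives RPN 224; O=8 would give 256 > 241).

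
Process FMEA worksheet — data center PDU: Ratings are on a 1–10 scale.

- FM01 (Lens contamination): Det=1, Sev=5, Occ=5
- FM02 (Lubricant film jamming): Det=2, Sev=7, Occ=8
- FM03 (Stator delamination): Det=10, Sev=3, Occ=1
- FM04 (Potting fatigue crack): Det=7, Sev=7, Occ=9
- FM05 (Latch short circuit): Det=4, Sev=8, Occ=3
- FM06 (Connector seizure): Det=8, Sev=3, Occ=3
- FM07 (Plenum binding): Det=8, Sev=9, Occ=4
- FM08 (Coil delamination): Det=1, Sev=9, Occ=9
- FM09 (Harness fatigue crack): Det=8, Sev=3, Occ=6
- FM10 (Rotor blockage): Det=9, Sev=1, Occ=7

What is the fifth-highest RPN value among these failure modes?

96

RPN = Severity × Occurrence × Detection:
  FM01: 5 × 5 × 1 = 25
  FM02: 7 × 8 × 2 = 112
  FM03: 3 × 1 × 10 = 30
  FM04: 7 × 9 × 7 = 441
  FM05: 8 × 3 × 4 = 96
  FM06: 3 × 3 × 8 = 72
  FM07: 9 × 4 × 8 = 288
  FM08: 9 × 9 × 1 = 81
  FM09: 3 × 6 × 8 = 144
  FM10: 1 × 7 × 9 = 63
Sorted descending: 441, 288, 144, 112, 96, 81, 72, 63, 30, 25.
The fifth-highest RPN is 96 (FM05).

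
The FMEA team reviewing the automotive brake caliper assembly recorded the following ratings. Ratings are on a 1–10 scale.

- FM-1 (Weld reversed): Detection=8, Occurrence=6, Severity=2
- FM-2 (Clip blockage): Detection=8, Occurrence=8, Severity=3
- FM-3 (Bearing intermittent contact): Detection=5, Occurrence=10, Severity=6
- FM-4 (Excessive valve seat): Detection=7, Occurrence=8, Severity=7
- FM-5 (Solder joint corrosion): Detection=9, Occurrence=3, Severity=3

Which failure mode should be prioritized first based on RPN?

RPN = Severity × Occurrence × Detection:
  FM-1: 2 × 6 × 8 = 96
  FM-2: 3 × 8 × 8 = 192
  FM-3: 6 × 10 × 5 = 300
  FM-4: 7 × 8 × 7 = 392
  FM-5: 3 × 3 × 9 = 81
Highest RPN is 392 → FM-4.

FM-4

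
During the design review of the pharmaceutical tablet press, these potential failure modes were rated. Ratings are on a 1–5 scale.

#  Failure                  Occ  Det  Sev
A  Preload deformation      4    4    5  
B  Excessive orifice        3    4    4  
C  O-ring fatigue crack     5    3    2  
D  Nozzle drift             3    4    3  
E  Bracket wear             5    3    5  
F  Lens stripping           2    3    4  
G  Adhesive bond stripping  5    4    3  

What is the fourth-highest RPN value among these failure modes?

48

RPN = Severity × Occurrence × Detection:
  A: 5 × 4 × 4 = 80
  B: 4 × 3 × 4 = 48
  C: 2 × 5 × 3 = 30
  D: 3 × 3 × 4 = 36
  E: 5 × 5 × 3 = 75
  F: 4 × 2 × 3 = 24
  G: 3 × 5 × 4 = 60
Sorted descending: 80, 75, 60, 48, 36, 30, 24.
The fourth-highest RPN is 48 (B).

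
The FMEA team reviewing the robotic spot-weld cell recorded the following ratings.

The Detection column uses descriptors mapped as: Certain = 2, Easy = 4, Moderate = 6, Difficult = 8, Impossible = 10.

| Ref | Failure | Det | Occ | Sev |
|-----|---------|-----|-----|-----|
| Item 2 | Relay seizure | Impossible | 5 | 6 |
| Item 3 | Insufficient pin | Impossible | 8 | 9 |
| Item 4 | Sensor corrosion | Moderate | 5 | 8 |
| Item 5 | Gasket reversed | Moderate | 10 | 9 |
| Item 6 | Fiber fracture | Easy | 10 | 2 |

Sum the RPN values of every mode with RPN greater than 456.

RPN = Severity × Occurrence × Detection:
  Item 2: 6 × 5 × 10 = 300
  Item 3: 9 × 8 × 10 = 720
  Item 4: 8 × 5 × 6 = 240
  Item 5: 9 × 10 × 6 = 540
  Item 6: 2 × 10 × 4 = 80
RPN > 456: Item 3 (720), Item 5 (540).
Sum: 720 + 540 = 1260.

1260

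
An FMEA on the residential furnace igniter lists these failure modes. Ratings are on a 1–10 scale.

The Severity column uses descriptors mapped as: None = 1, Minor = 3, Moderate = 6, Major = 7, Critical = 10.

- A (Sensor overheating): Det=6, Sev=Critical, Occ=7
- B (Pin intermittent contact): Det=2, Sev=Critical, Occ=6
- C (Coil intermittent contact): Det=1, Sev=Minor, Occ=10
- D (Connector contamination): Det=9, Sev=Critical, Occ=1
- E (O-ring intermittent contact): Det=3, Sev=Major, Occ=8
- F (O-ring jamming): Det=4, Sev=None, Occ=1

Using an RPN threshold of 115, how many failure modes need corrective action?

3

RPN = Severity × Occurrence × Detection:
  A: 10 × 7 × 6 = 420
  B: 10 × 6 × 2 = 120
  C: 3 × 10 × 1 = 30
  D: 10 × 1 × 9 = 90
  E: 7 × 8 × 3 = 168
  F: 1 × 1 × 4 = 4
Modes with RPN ≥ 115: A (420), B (120), E (168) → 3.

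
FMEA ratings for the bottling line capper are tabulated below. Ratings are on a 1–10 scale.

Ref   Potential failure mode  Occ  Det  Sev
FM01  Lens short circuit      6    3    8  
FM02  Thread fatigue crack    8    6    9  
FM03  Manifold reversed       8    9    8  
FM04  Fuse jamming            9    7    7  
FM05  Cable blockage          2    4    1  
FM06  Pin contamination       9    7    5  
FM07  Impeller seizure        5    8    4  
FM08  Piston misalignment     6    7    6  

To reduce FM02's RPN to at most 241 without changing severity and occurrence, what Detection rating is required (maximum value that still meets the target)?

FM02: S=9, O=8, D=6 → current RPN = 432.
Fixed product = 72. Need 72 × D ≤ 241, so D ≤ 241/72 = 3.35.
Maximum integer Detection rating = 3 (gives RPN 216; D=4 would give 288 > 241).

3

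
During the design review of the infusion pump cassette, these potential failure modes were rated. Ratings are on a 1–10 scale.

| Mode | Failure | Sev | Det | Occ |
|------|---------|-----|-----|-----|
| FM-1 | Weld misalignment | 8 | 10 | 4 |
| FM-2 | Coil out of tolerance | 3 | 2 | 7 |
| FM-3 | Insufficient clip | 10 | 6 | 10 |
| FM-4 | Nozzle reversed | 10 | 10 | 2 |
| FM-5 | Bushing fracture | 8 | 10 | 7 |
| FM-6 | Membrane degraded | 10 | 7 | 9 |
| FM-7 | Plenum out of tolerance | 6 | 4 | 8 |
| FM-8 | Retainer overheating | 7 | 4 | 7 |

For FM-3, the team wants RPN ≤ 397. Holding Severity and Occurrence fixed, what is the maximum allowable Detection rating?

FM-3: S=10, O=10, D=6 → current RPN = 600.
Fixed product = 100. Need 100 × D ≤ 397, so D ≤ 397/100 = 3.97.
Maximum integer Detection rating = 3 (gives RPN 300; D=4 would give 400 > 397).

3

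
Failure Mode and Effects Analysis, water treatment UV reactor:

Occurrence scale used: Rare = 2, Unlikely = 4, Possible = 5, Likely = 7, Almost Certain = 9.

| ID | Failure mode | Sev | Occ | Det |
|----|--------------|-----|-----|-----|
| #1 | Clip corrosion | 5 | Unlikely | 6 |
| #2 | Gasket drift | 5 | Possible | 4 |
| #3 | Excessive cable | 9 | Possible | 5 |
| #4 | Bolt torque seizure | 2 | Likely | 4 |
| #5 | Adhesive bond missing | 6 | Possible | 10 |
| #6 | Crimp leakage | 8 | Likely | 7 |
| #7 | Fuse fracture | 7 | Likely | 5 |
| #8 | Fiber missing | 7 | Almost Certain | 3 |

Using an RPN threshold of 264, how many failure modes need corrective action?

RPN = Severity × Occurrence × Detection:
  #1: 5 × 4 × 6 = 120
  #2: 5 × 5 × 4 = 100
  #3: 9 × 5 × 5 = 225
  #4: 2 × 7 × 4 = 56
  #5: 6 × 5 × 10 = 300
  #6: 8 × 7 × 7 = 392
  #7: 7 × 7 × 5 = 245
  #8: 7 × 9 × 3 = 189
Modes with RPN ≥ 264: #5 (300), #6 (392) → 2.

2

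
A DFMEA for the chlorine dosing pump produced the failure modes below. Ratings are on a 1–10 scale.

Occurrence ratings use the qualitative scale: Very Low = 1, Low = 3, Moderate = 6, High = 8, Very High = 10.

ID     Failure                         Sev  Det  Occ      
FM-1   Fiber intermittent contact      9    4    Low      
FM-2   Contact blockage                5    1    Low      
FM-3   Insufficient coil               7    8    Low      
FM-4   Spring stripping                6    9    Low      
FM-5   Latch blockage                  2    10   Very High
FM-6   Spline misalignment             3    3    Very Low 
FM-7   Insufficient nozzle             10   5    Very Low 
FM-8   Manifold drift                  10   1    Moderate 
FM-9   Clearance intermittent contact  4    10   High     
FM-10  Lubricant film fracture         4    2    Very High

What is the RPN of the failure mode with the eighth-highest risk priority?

50

RPN = Severity × Occurrence × Detection:
  FM-1: 9 × 3 × 4 = 108
  FM-2: 5 × 3 × 1 = 15
  FM-3: 7 × 3 × 8 = 168
  FM-4: 6 × 3 × 9 = 162
  FM-5: 2 × 10 × 10 = 200
  FM-6: 3 × 1 × 3 = 9
  FM-7: 10 × 1 × 5 = 50
  FM-8: 10 × 6 × 1 = 60
  FM-9: 4 × 8 × 10 = 320
  FM-10: 4 × 10 × 2 = 80
Sorted descending: 320, 200, 168, 162, 108, 80, 60, 50, 15, 9.
The eighth-highest RPN is 50 (FM-7).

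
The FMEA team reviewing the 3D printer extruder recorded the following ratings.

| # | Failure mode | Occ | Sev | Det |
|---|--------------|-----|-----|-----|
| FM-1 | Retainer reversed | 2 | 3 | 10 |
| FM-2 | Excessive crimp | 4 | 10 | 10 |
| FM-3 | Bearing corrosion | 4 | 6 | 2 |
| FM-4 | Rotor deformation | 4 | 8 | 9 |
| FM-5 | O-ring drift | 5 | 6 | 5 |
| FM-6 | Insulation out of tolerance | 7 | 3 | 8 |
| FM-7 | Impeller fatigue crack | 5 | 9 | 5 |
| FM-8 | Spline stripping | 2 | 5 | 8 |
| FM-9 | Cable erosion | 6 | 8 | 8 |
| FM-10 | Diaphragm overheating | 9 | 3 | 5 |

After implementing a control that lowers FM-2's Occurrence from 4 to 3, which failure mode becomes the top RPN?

FM-9

RPN = Severity × Occurrence × Detection:
  FM-1: 3 × 2 × 10 = 60
  FM-2: 10 × 4 × 10 = 400
  FM-3: 6 × 4 × 2 = 48
  FM-4: 8 × 4 × 9 = 288
  FM-5: 6 × 5 × 5 = 150
  FM-6: 3 × 7 × 8 = 168
  FM-7: 9 × 5 × 5 = 225
  FM-8: 5 × 2 × 8 = 80
  FM-9: 8 × 6 × 8 = 384
  FM-10: 3 × 9 × 5 = 135
After action: FM-2 → 10 × 3 × 10 = 300.
Revised RPNs: FM-9=384, FM-2=300, FM-4=288, FM-7=225, FM-6=168, FM-5=150, FM-10=135, FM-8=80, FM-1=60, FM-3=48.
Highest is now FM-9 (384).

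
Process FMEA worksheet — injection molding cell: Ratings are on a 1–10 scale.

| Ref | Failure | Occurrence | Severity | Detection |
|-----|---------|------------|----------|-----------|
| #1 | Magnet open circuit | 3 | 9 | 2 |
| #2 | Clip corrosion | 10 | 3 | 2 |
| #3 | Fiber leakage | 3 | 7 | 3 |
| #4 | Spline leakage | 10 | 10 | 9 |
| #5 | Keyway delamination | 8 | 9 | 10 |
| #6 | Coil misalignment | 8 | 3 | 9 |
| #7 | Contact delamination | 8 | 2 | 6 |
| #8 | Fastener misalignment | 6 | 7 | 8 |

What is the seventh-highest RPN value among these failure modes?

RPN = Severity × Occurrence × Detection:
  #1: 9 × 3 × 2 = 54
  #2: 3 × 10 × 2 = 60
  #3: 7 × 3 × 3 = 63
  #4: 10 × 10 × 9 = 900
  #5: 9 × 8 × 10 = 720
  #6: 3 × 8 × 9 = 216
  #7: 2 × 8 × 6 = 96
  #8: 7 × 6 × 8 = 336
Sorted descending: 900, 720, 336, 216, 96, 63, 60, 54.
The seventh-highest RPN is 60 (#2).

60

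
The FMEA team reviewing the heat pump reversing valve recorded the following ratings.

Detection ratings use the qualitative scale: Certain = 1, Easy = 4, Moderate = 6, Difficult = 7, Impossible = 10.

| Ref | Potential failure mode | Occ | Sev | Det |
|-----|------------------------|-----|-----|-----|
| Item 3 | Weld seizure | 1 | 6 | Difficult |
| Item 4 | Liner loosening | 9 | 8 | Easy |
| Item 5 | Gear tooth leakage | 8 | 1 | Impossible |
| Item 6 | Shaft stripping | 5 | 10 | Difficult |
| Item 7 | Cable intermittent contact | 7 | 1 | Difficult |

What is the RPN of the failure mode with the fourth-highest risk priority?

RPN = Severity × Occurrence × Detection:
  Item 3: 6 × 1 × 7 = 42
  Item 4: 8 × 9 × 4 = 288
  Item 5: 1 × 8 × 10 = 80
  Item 6: 10 × 5 × 7 = 350
  Item 7: 1 × 7 × 7 = 49
Sorted descending: 350, 288, 80, 49, 42.
The fourth-highest RPN is 49 (Item 7).

49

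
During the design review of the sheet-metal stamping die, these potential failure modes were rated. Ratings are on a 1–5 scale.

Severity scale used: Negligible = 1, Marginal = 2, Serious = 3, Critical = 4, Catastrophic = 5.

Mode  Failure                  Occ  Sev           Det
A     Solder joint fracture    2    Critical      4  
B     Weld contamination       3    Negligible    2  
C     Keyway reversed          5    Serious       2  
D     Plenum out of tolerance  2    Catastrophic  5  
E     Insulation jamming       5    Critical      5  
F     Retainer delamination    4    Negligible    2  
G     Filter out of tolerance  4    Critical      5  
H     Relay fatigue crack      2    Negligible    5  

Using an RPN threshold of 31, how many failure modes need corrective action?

RPN = Severity × Occurrence × Detection:
  A: 4 × 2 × 4 = 32
  B: 1 × 3 × 2 = 6
  C: 3 × 5 × 2 = 30
  D: 5 × 2 × 5 = 50
  E: 4 × 5 × 5 = 100
  F: 1 × 4 × 2 = 8
  G: 4 × 4 × 5 = 80
  H: 1 × 2 × 5 = 10
Modes with RPN ≥ 31: A (32), D (50), E (100), G (80) → 4.

4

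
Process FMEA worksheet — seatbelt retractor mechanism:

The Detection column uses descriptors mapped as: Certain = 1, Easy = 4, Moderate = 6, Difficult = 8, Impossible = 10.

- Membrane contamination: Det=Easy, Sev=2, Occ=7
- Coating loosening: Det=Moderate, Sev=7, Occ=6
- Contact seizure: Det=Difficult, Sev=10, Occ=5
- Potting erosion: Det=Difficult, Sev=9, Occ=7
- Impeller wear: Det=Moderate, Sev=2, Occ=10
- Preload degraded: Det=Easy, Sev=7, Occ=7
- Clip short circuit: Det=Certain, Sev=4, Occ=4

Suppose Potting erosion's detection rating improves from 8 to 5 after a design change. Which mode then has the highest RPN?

RPN = Severity × Occurrence × Detection:
  Membrane contamination: 2 × 7 × 4 = 56
  Coating loosening: 7 × 6 × 6 = 252
  Contact seizure: 10 × 5 × 8 = 400
  Potting erosion: 9 × 7 × 8 = 504
  Impeller wear: 2 × 10 × 6 = 120
  Preload degraded: 7 × 7 × 4 = 196
  Clip short circuit: 4 × 4 × 1 = 16
After action: Potting erosion → 9 × 7 × 5 = 315.
Revised RPNs: Contact seizure=400, Potting erosion=315, Coating loosening=252, Preload degraded=196, Impeller wear=120, Membrane contamination=56, Clip short circuit=16.
Highest is now Contact seizure (400).

Contact seizure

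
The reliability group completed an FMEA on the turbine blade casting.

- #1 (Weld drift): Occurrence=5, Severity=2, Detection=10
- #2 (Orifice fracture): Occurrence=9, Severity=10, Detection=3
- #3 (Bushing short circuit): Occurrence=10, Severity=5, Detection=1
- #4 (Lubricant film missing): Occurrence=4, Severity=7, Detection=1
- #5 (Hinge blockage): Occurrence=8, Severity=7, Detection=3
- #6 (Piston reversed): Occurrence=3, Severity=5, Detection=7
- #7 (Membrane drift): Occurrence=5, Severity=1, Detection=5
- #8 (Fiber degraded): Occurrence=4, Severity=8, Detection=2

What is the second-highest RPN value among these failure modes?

RPN = Severity × Occurrence × Detection:
  #1: 2 × 5 × 10 = 100
  #2: 10 × 9 × 3 = 270
  #3: 5 × 10 × 1 = 50
  #4: 7 × 4 × 1 = 28
  #5: 7 × 8 × 3 = 168
  #6: 5 × 3 × 7 = 105
  #7: 1 × 5 × 5 = 25
  #8: 8 × 4 × 2 = 64
Sorted descending: 270, 168, 105, 100, 64, 50, 28, 25.
The second-highest RPN is 168 (#5).

168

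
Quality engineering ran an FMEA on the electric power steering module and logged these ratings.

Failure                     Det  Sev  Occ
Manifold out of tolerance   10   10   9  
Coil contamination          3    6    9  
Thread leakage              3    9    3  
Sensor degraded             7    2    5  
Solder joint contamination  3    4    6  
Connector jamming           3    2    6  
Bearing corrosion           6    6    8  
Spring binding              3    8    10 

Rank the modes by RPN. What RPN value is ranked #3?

RPN = Severity × Occurrence × Detection:
  Manifold out of tolerance: 10 × 9 × 10 = 900
  Coil contamination: 6 × 9 × 3 = 162
  Thread leakage: 9 × 3 × 3 = 81
  Sensor degraded: 2 × 5 × 7 = 70
  Solder joint contamination: 4 × 6 × 3 = 72
  Connector jamming: 2 × 6 × 3 = 36
  Bearing corrosion: 6 × 8 × 6 = 288
  Spring binding: 8 × 10 × 3 = 240
Sorted descending: 900, 288, 240, 162, 81, 72, 70, 36.
The third-highest RPN is 240 (Spring binding).

240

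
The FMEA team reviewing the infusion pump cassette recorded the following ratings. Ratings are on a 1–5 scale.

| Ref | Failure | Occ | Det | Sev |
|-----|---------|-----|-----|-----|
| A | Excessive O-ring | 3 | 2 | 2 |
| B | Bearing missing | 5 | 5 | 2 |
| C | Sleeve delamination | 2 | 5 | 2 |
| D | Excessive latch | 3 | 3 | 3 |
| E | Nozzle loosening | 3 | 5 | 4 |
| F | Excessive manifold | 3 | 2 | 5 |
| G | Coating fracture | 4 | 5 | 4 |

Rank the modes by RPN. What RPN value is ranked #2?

60

RPN = Severity × Occurrence × Detection:
  A: 2 × 3 × 2 = 12
  B: 2 × 5 × 5 = 50
  C: 2 × 2 × 5 = 20
  D: 3 × 3 × 3 = 27
  E: 4 × 3 × 5 = 60
  F: 5 × 3 × 2 = 30
  G: 4 × 4 × 5 = 80
Sorted descending: 80, 60, 50, 30, 27, 20, 12.
The second-highest RPN is 60 (E).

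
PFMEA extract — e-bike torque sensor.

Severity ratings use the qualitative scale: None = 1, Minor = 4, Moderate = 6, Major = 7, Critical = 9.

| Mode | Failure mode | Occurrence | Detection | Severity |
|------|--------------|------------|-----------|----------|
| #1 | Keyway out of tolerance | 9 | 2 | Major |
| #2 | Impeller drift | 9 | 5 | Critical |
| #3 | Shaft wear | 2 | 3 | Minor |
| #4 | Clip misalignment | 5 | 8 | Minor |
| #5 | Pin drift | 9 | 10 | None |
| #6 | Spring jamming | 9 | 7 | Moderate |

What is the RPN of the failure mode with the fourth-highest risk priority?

126

RPN = Severity × Occurrence × Detection:
  #1: 7 × 9 × 2 = 126
  #2: 9 × 9 × 5 = 405
  #3: 4 × 2 × 3 = 24
  #4: 4 × 5 × 8 = 160
  #5: 1 × 9 × 10 = 90
  #6: 6 × 9 × 7 = 378
Sorted descending: 405, 378, 160, 126, 90, 24.
The fourth-highest RPN is 126 (#1).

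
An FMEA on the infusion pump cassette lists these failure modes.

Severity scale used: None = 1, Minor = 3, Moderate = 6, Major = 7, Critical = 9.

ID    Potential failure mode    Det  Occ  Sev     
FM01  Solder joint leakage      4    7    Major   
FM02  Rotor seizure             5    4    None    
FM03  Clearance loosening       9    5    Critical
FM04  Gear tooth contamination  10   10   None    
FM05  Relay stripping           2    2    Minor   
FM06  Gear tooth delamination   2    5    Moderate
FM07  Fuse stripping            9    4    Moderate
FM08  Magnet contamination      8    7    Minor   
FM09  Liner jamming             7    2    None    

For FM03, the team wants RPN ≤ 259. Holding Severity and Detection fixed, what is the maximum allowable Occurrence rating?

FM03: S=9, O=5, D=9 → current RPN = 405.
Fixed product = 81. Need 81 × O ≤ 259, so O ≤ 259/81 = 3.20.
Maximum integer Occurrence rating = 3 (gives RPN 243; O=4 would give 324 > 259).

3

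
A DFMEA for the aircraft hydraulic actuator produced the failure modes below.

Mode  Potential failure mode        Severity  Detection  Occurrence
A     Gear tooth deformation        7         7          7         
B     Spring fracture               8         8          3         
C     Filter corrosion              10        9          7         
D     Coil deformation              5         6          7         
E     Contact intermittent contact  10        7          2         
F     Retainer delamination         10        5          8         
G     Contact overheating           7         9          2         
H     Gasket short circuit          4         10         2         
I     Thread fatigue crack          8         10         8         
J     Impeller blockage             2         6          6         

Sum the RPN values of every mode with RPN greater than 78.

RPN = Severity × Occurrence × Detection:
  A: 7 × 7 × 7 = 343
  B: 8 × 3 × 8 = 192
  C: 10 × 7 × 9 = 630
  D: 5 × 7 × 6 = 210
  E: 10 × 2 × 7 = 140
  F: 10 × 8 × 5 = 400
  G: 7 × 2 × 9 = 126
  H: 4 × 2 × 10 = 80
  I: 8 × 8 × 10 = 640
  J: 2 × 6 × 6 = 72
RPN > 78: A (343), B (192), C (630), D (210), E (140), F (400), G (126), H (80), I (640).
Sum: 343 + 192 + 630 + 210 + 140 + 400 + 126 + 80 + 640 = 2761.

2761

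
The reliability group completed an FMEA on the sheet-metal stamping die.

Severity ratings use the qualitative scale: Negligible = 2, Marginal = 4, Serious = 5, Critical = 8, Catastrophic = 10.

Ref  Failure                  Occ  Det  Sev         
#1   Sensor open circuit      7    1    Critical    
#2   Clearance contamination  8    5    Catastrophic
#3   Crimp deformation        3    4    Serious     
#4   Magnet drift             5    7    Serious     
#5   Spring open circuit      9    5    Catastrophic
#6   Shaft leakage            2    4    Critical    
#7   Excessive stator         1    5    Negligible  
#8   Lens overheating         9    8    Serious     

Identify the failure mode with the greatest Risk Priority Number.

RPN = Severity × Occurrence × Detection:
  #1: 8 × 7 × 1 = 56
  #2: 10 × 8 × 5 = 400
  #3: 5 × 3 × 4 = 60
  #4: 5 × 5 × 7 = 175
  #5: 10 × 9 × 5 = 450
  #6: 8 × 2 × 4 = 64
  #7: 2 × 1 × 5 = 10
  #8: 5 × 9 × 8 = 360
Highest RPN is 450 → #5.

#5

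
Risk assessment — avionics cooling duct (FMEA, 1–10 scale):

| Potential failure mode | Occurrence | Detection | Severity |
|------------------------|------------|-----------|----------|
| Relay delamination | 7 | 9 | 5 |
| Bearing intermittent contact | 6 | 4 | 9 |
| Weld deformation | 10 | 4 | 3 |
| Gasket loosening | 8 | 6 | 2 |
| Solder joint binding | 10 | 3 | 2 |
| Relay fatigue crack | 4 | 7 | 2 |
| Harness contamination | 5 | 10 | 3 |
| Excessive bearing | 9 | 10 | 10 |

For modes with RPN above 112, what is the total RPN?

1701

RPN = Severity × Occurrence × Detection:
  Relay delamination: 5 × 7 × 9 = 315
  Bearing intermittent contact: 9 × 6 × 4 = 216
  Weld deformation: 3 × 10 × 4 = 120
  Gasket loosening: 2 × 8 × 6 = 96
  Solder joint binding: 2 × 10 × 3 = 60
  Relay fatigue crack: 2 × 4 × 7 = 56
  Harness contamination: 3 × 5 × 10 = 150
  Excessive bearing: 10 × 9 × 10 = 900
RPN > 112: Relay delamination (315), Bearing intermittent contact (216), Weld deformation (120), Harness contamination (150), Excessive bearing (900).
Sum: 315 + 216 + 120 + 150 + 900 = 1701.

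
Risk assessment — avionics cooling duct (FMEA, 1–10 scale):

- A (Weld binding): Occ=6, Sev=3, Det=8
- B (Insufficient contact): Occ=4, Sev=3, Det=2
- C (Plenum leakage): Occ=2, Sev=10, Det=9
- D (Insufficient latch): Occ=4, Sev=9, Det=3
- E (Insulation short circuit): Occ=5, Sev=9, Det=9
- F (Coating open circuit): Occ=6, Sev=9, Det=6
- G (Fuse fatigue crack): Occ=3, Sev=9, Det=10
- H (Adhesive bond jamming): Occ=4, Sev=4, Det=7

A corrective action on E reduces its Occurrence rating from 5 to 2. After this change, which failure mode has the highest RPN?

RPN = Severity × Occurrence × Detection:
  A: 3 × 6 × 8 = 144
  B: 3 × 4 × 2 = 24
  C: 10 × 2 × 9 = 180
  D: 9 × 4 × 3 = 108
  E: 9 × 5 × 9 = 405
  F: 9 × 6 × 6 = 324
  G: 9 × 3 × 10 = 270
  H: 4 × 4 × 7 = 112
After action: E → 9 × 2 × 9 = 162.
Revised RPNs: F=324, G=270, C=180, E=162, A=144, H=112, D=108, B=24.
Highest is now F (324).

F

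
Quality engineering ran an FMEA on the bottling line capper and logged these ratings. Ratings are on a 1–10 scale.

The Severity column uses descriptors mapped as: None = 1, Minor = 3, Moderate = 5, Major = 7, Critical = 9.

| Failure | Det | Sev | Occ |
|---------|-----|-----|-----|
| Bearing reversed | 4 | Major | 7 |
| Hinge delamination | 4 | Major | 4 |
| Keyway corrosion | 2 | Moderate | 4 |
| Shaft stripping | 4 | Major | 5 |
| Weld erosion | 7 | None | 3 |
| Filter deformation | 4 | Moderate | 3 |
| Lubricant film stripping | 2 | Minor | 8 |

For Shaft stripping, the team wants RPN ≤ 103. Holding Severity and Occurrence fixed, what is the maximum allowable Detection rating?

2

Shaft stripping: S=7, O=5, D=4 → current RPN = 140.
Fixed product = 35. Need 35 × D ≤ 103, so D ≤ 103/35 = 2.94.
Maximum integer Detection rating = 2 (gives RPN 70; D=3 would give 105 > 103).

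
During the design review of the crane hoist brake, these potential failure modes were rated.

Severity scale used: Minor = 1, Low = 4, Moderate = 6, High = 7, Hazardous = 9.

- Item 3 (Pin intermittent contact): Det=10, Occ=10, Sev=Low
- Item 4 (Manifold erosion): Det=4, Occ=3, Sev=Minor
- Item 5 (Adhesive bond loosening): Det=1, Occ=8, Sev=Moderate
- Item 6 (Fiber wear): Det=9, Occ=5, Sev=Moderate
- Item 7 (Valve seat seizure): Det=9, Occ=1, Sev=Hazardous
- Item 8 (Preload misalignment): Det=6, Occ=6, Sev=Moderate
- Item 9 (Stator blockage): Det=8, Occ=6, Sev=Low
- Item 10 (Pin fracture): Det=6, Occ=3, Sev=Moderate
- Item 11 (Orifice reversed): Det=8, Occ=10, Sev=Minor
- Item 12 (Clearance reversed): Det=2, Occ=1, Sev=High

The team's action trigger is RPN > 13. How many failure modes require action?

9

RPN = Severity × Occurrence × Detection:
  Item 3: 4 × 10 × 10 = 400
  Item 4: 1 × 3 × 4 = 12
  Item 5: 6 × 8 × 1 = 48
  Item 6: 6 × 5 × 9 = 270
  Item 7: 9 × 1 × 9 = 81
  Item 8: 6 × 6 × 6 = 216
  Item 9: 4 × 6 × 8 = 192
  Item 10: 6 × 3 × 6 = 108
  Item 11: 1 × 10 × 8 = 80
  Item 12: 7 × 1 × 2 = 14
Modes with RPN > 13: Item 3 (400), Item 5 (48), Item 6 (270), Item 7 (81), Item 8 (216), Item 9 (192), Item 10 (108), Item 11 (80), Item 12 (14) → 9.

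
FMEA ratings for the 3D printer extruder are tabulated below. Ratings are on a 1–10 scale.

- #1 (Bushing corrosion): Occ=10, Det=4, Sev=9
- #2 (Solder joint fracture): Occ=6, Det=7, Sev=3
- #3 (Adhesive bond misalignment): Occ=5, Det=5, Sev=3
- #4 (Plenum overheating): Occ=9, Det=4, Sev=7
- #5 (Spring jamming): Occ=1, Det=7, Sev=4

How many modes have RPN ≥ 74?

4

RPN = Severity × Occurrence × Detection:
  #1: 9 × 10 × 4 = 360
  #2: 3 × 6 × 7 = 126
  #3: 3 × 5 × 5 = 75
  #4: 7 × 9 × 4 = 252
  #5: 4 × 1 × 7 = 28
Modes with RPN ≥ 74: #1 (360), #2 (126), #3 (75), #4 (252) → 4.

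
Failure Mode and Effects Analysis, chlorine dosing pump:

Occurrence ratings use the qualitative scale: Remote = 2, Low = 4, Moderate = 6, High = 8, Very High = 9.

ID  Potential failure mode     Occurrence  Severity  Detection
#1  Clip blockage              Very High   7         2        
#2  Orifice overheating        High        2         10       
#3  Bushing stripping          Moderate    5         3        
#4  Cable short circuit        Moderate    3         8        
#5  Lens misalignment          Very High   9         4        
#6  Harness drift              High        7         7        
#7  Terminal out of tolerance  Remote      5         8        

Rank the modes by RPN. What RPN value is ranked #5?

RPN = Severity × Occurrence × Detection:
  #1: 7 × 9 × 2 = 126
  #2: 2 × 8 × 10 = 160
  #3: 5 × 6 × 3 = 90
  #4: 3 × 6 × 8 = 144
  #5: 9 × 9 × 4 = 324
  #6: 7 × 8 × 7 = 392
  #7: 5 × 2 × 8 = 80
Sorted descending: 392, 324, 160, 144, 126, 90, 80.
The fifth-highest RPN is 126 (#1).

126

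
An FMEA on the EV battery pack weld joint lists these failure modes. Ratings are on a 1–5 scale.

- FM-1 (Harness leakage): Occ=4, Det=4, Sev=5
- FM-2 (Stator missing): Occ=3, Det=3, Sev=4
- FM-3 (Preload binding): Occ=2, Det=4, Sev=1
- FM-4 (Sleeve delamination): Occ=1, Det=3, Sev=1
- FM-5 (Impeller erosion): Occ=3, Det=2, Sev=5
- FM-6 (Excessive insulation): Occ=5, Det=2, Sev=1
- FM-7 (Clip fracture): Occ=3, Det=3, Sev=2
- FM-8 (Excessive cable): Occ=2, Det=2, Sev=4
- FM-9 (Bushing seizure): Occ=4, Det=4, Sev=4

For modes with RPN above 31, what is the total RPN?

180

RPN = Severity × Occurrence × Detection:
  FM-1: 5 × 4 × 4 = 80
  FM-2: 4 × 3 × 3 = 36
  FM-3: 1 × 2 × 4 = 8
  FM-4: 1 × 1 × 3 = 3
  FM-5: 5 × 3 × 2 = 30
  FM-6: 1 × 5 × 2 = 10
  FM-7: 2 × 3 × 3 = 18
  FM-8: 4 × 2 × 2 = 16
  FM-9: 4 × 4 × 4 = 64
RPN > 31: FM-1 (80), FM-2 (36), FM-9 (64).
Sum: 80 + 36 + 64 = 180.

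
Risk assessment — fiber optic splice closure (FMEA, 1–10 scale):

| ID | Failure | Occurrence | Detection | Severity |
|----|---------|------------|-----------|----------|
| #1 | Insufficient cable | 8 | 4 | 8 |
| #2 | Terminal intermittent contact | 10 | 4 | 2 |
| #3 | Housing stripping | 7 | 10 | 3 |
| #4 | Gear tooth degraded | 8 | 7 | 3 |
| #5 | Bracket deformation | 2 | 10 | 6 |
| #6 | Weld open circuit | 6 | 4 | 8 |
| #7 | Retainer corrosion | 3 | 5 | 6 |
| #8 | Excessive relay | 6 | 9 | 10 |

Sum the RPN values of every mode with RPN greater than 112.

RPN = Severity × Occurrence × Detection:
  #1: 8 × 8 × 4 = 256
  #2: 2 × 10 × 4 = 80
  #3: 3 × 7 × 10 = 210
  #4: 3 × 8 × 7 = 168
  #5: 6 × 2 × 10 = 120
  #6: 8 × 6 × 4 = 192
  #7: 6 × 3 × 5 = 90
  #8: 10 × 6 × 9 = 540
RPN > 112: #1 (256), #3 (210), #4 (168), #5 (120), #6 (192), #8 (540).
Sum: 256 + 210 + 168 + 120 + 192 + 540 = 1486.

1486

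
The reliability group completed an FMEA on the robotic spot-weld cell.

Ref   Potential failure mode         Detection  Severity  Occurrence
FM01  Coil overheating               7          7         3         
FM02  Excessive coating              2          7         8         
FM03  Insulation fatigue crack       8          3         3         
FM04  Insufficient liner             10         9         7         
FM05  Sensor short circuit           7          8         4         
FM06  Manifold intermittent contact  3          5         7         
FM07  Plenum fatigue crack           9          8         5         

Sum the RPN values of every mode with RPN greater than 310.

RPN = Severity × Occurrence × Detection:
  FM01: 7 × 3 × 7 = 147
  FM02: 7 × 8 × 2 = 112
  FM03: 3 × 3 × 8 = 72
  FM04: 9 × 7 × 10 = 630
  FM05: 8 × 4 × 7 = 224
  FM06: 5 × 7 × 3 = 105
  FM07: 8 × 5 × 9 = 360
RPN > 310: FM04 (630), FM07 (360).
Sum: 630 + 360 = 990.

990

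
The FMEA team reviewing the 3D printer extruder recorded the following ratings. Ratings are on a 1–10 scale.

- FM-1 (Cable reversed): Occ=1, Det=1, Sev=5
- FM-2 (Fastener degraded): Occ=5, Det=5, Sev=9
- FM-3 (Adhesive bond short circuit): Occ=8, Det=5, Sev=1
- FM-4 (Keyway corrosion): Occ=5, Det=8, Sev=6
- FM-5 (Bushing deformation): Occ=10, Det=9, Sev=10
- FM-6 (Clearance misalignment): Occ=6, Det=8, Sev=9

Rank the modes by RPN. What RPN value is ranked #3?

RPN = Severity × Occurrence × Detection:
  FM-1: 5 × 1 × 1 = 5
  FM-2: 9 × 5 × 5 = 225
  FM-3: 1 × 8 × 5 = 40
  FM-4: 6 × 5 × 8 = 240
  FM-5: 10 × 10 × 9 = 900
  FM-6: 9 × 6 × 8 = 432
Sorted descending: 900, 432, 240, 225, 40, 5.
The third-highest RPN is 240 (FM-4).

240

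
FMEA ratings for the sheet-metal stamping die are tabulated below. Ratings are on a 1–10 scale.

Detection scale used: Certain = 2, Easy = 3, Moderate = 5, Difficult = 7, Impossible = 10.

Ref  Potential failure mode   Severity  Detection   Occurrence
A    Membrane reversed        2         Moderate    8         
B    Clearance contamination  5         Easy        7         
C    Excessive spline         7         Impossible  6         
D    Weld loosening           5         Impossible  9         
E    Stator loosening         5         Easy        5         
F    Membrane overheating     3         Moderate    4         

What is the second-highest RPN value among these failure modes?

RPN = Severity × Occurrence × Detection:
  A: 2 × 8 × 5 = 80
  B: 5 × 7 × 3 = 105
  C: 7 × 6 × 10 = 420
  D: 5 × 9 × 10 = 450
  E: 5 × 5 × 3 = 75
  F: 3 × 4 × 5 = 60
Sorted descending: 450, 420, 105, 80, 75, 60.
The second-highest RPN is 420 (C).

420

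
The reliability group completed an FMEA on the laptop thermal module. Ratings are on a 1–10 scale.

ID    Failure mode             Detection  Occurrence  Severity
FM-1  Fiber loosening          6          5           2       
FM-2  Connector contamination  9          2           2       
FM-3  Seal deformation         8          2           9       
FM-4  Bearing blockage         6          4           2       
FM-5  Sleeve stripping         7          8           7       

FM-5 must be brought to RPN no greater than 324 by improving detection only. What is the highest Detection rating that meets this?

FM-5: S=7, O=8, D=7 → current RPN = 392.
Fixed product = 56. Need 56 × D ≤ 324, so D ≤ 324/56 = 5.79.
Maximum integer Detection rating = 5 (gives RPN 280; D=6 would give 336 > 324).

5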